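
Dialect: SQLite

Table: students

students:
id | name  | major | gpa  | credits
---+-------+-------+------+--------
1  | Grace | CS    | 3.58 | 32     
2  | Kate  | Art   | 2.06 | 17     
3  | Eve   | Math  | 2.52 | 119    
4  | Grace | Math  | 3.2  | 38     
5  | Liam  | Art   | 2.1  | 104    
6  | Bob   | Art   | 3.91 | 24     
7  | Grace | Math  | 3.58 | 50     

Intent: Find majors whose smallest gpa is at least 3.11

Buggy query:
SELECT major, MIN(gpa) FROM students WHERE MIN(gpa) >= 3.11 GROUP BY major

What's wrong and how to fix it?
Bug: Aggregates like MIN are computed per group after WHERE runs

Fix: Use HAVING for the per-group MIN condition

Corrected query:
SELECT major, MIN(gpa) FROM students GROUP BY major HAVING MIN(gpa) >= 3.11

Result:
major | MIN(gpa)
------+---------
CS    | 3.58    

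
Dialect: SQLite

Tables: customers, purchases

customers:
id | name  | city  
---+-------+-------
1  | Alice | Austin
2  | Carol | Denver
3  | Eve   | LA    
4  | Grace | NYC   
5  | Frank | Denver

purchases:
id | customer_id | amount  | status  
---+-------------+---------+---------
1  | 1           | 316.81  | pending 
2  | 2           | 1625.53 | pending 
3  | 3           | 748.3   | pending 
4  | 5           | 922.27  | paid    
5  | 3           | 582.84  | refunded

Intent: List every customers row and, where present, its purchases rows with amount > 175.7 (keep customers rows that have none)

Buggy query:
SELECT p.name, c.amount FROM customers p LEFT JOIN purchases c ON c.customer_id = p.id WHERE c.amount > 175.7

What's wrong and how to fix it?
Bug: A WHERE condition on the right-hand table after LEFT JOIN drops unmatched parents

Fix: Put 'c.amount > 175.7' in the JOIN's ON clause instead of WHERE

Corrected query:
SELECT p.name, c.amount FROM customers p LEFT JOIN purchases c ON c.customer_id = p.id AND c.amount > 175.7

Result:
name  | amount 
------+--------
Alice | 316.81 
Carol | 1625.53
Eve   | 582.84 
Eve   | 748.3  
Grace | NULL   
Frank | 922.27 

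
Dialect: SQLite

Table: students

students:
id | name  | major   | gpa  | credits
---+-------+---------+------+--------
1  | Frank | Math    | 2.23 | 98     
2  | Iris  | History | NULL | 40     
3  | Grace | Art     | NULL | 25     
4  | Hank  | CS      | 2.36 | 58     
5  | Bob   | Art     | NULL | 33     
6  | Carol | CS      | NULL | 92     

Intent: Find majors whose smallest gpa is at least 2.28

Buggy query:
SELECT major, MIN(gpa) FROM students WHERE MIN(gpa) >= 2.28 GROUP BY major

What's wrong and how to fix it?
Bug: Aggregates like MIN are computed per group after WHERE runs

Fix: Use HAVING for the per-group MIN condition

Corrected query:
SELECT major, MIN(gpa) FROM students GROUP BY major HAVING MIN(gpa) >= 2.28

Result:
major | MIN(gpa)
------+---------
CS    | 2.36    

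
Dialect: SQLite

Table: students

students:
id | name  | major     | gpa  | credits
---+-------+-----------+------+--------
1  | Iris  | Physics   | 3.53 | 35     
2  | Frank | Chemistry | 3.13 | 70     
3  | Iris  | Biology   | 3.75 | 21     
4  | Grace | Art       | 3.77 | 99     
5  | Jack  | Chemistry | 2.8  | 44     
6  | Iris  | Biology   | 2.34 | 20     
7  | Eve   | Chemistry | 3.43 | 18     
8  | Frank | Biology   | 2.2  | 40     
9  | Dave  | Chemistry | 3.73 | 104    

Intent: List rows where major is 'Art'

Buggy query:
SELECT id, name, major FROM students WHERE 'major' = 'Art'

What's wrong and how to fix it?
Bug: 'major' in single quotes is a string literal, not the column; the comparison is literal-vs-literal and never true

Fix: Remove the quotes around the column name (or use double quotes for an identifier)

Corrected query:
SELECT id, name, major FROM students WHERE major = 'Art'

Result:
id | name  | major
---+-------+------
4  | Grace | Art  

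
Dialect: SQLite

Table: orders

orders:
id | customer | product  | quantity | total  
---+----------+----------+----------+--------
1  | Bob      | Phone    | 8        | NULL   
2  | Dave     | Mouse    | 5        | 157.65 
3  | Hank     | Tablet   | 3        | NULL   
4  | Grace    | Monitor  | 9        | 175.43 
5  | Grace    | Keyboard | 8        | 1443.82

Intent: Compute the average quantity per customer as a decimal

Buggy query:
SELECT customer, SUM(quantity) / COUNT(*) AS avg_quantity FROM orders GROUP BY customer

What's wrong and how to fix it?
Bug: SUM(quantity) and COUNT(*) are both integers; the division truncates the fractional part

Fix: Multiply by 1.0 (or CAST to REAL) to force floating-point division

Corrected query:
SELECT customer, SUM(quantity) * 1.0 / COUNT(*) AS avg_quantity FROM orders GROUP BY customer

Result:
customer | avg_quantity
---------+-------------
Bob      | 8           
Dave     | 5           
Grace    | 8.5         
Hank     | 3           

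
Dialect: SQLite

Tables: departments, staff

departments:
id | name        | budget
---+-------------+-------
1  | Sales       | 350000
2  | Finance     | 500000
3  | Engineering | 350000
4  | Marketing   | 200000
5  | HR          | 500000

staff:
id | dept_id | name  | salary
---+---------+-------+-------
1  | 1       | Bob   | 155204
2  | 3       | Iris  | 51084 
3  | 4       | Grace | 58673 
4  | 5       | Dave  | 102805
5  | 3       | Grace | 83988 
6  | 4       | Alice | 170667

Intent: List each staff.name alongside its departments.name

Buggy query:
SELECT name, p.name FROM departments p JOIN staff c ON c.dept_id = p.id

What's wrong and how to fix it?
Bug: Both tables have a 'name' column; the unqualified reference is ambiguous

Fix: Qualify the column with its table alias (c.name)

Corrected query:
SELECT c.name, p.name FROM departments p JOIN staff c ON c.dept_id = p.id

Result:
name  | name       
------+------------
Bob   | Sales      
Iris  | Engineering
Grace | Marketing  
Dave  | HR         
Grace | Engineering
Alice | Marketing  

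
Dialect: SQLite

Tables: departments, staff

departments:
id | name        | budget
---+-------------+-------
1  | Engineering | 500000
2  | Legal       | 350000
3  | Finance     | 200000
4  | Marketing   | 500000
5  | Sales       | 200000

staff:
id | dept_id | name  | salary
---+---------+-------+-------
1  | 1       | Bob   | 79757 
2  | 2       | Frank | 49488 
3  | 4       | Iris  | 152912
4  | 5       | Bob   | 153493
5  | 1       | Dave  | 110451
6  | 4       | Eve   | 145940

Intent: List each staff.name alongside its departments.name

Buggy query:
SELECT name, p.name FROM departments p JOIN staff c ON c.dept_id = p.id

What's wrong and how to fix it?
Bug: Both tables have a 'name' column; the unqualified reference is ambiguous

Fix: Prefix ambiguous columns with the table alias

Corrected query:
SELECT c.name, p.name FROM departments p JOIN staff c ON c.dept_id = p.id

Result:
name  | name       
------+------------
Bob   | Engineering
Frank | Legal      
Iris  | Marketing  
Bob   | Sales      
Dave  | Engineering
Eve   | Marketing  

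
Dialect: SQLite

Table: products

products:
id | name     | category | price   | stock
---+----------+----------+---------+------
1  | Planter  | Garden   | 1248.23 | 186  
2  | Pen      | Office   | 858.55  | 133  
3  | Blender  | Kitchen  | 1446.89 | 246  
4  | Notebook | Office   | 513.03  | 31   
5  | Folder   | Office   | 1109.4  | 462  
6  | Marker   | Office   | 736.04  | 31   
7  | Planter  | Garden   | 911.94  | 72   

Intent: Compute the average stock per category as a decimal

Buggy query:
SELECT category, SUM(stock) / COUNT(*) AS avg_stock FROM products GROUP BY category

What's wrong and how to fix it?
Bug: Both operands are integers, so '/' performs integer division and truncates

Fix: Cast one side to REAL so the division keeps the fractional part

Corrected query:
SELECT category, SUM(stock) * 1.0 / COUNT(*) AS avg_stock FROM products GROUP BY category

Result:
category | avg_stock
---------+----------
Garden   | 129      
Kitchen  | 246      
Office   | 164.25   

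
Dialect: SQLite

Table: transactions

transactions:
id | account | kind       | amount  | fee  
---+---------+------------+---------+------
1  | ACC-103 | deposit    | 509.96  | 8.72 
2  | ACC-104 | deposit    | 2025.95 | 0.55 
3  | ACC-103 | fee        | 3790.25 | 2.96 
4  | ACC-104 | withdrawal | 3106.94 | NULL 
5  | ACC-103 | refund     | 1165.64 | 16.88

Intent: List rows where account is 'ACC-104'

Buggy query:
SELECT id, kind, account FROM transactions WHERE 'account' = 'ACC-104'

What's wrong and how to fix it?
Bug: Single quotes denote string literals in SQL; the column name is being compared as a constant string

Fix: Reference the column as account without single quotes

Corrected query:
SELECT id, kind, account FROM transactions WHERE account = 'ACC-104'

Result:
id | kind       | account
---+------------+--------
2  | deposit    | ACC-104
4  | withdrawal | ACC-104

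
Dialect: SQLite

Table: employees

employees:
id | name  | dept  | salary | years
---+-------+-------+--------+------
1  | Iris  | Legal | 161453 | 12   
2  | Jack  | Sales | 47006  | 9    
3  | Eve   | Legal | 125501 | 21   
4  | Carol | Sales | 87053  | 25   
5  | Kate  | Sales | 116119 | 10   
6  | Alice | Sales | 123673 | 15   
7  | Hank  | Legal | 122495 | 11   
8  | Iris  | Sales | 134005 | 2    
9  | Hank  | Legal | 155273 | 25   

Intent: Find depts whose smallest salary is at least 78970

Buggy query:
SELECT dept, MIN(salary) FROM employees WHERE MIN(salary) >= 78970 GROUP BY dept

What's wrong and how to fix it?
Bug: Aggregates like MIN are computed per group after WHERE runs

Fix: Replace WHERE with HAVING after the GROUP BY

Corrected query:
SELECT dept, MIN(salary) FROM employees GROUP BY dept HAVING MIN(salary) >= 78970

Result:
dept  | MIN(salary)
------+------------
Legal | 122495     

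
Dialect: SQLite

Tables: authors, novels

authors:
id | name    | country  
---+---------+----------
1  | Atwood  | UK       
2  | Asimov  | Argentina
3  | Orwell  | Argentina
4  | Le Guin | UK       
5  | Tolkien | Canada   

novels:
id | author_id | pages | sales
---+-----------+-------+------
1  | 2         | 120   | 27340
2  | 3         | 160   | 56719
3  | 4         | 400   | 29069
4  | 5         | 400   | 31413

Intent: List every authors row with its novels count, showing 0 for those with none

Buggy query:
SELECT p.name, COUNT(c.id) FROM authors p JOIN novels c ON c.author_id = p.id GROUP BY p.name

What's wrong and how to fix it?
Bug: INNER JOIN drops authors rows that have no matching novels rows

Fix: Switch to LEFT JOIN to retain unmatched parent rows

Corrected query:
SELECT p.name, COUNT(c.id) FROM authors p LEFT JOIN novels c ON c.author_id = p.id GROUP BY p.name

Result:
name    | COUNT(c.id)
--------+------------
Asimov  | 1          
Atwood  | 0          
Le Guin | 1          
Orwell  | 1          
Tolkien | 1          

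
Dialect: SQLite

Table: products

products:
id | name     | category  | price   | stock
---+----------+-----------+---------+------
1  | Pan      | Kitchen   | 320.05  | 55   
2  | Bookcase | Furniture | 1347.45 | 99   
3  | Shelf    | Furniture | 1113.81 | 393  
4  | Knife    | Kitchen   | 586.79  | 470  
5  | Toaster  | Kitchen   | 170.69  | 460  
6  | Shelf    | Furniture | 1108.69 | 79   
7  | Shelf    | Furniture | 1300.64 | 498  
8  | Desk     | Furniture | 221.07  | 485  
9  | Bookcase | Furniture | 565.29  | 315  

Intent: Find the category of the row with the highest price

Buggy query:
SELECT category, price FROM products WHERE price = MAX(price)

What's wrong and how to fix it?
Bug: WHERE is evaluated per row; an aggregate over the whole table isn't defined there

Fix: Use a subquery: WHERE price = (SELECT MAX(price) FROM products)

Corrected query:
SELECT category, price FROM products WHERE price = (SELECT MAX(price) FROM products)

Result:
category  | price  
----------+--------
Furniture | 1347.45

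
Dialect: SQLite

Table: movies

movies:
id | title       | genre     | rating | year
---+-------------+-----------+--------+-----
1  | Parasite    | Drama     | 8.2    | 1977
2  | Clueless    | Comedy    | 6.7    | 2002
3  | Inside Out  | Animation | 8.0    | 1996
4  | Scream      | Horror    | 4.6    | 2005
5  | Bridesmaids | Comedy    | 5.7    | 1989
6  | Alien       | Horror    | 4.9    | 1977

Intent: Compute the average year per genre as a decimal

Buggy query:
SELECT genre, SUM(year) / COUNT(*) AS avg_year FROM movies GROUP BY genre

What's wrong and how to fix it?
Bug: SUM(year) and COUNT(*) are both integers; the division truncates the fractional part

Fix: Multiply by 1.0 (or CAST to REAL) to force floating-point division

Corrected query:
SELECT genre, SUM(year) * 1.0 / COUNT(*) AS avg_year FROM movies GROUP BY genre

Result:
genre     | avg_year
----------+---------
Animation | 1996    
Comedy    | 1995.5  
Drama     | 1977    
Horror    | 1991    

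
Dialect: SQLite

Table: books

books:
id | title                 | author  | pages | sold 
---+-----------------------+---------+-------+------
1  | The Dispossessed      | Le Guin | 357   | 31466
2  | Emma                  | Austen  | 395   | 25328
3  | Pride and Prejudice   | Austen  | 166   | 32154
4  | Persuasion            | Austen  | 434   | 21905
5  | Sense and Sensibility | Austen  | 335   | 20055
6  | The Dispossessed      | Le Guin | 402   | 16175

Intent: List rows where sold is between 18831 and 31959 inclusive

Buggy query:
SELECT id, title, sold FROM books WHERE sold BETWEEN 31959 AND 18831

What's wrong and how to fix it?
Bug: The bounds are reversed; BETWEEN a AND b requires a <= b to match anything

Fix: Swap the bounds so the smaller value comes first

Corrected query:
SELECT id, title, sold FROM books WHERE sold BETWEEN 18831 AND 31959

Result:
id | title                 | sold 
---+-----------------------+------
1  | The Dispossessed      | 31466
2  | Emma                  | 25328
4  | Persuasion            | 21905
5  | Sense and Sensibility | 20055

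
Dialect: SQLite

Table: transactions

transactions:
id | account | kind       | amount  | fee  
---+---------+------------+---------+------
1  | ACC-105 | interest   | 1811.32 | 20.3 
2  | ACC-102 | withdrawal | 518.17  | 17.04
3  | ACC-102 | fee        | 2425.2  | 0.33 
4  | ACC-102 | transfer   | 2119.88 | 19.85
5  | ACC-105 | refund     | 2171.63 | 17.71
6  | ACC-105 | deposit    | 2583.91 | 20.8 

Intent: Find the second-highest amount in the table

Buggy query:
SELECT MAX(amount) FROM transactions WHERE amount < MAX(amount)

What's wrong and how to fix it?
Bug: The inner MAX is an aggregate inside WHERE, which is not allowed

Fix: Compute the overall MAX in a subquery, then take MAX of rows below it

Corrected query:
SELECT MAX(amount) FROM transactions WHERE amount < (SELECT MAX(amount) FROM transactions)

Result:
MAX(amount)
-----------
2425.2     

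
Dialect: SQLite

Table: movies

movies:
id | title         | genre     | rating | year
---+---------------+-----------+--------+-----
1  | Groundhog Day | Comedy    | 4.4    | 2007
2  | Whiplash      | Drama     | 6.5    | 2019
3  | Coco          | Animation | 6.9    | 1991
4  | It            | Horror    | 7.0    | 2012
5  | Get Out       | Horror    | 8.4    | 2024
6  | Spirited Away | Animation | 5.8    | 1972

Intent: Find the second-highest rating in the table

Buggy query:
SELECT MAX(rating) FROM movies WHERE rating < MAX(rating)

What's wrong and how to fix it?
Bug: MAX(rating) on the right of the comparison is an aggregate-in-WHERE error

Fix: Compute the overall MAX in a subquery, then take MAX of rows below it

Corrected query:
SELECT MAX(rating) FROM movies WHERE rating < (SELECT MAX(rating) FROM movies)

Result:
MAX(rating)
-----------
7          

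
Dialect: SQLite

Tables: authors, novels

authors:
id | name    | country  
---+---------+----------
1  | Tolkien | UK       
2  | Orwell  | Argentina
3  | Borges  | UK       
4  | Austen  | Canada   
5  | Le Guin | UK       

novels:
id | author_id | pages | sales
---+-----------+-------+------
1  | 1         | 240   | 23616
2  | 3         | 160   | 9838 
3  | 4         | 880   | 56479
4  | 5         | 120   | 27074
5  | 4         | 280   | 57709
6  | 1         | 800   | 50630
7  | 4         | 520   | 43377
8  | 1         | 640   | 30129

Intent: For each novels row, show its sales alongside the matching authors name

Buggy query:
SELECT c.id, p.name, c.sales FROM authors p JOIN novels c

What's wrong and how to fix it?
Bug: JOIN with no ON clause produces a cartesian product; every novels row pairs with every authors row

Fix: Add ON c.author_id = p.id to the JOIN

Corrected query:
SELECT c.id, p.name, c.sales FROM authors p JOIN novels c ON c.author_id = p.id

Result:
id | name    | sales
---+---------+------
1  | Tolkien | 23616
2  | Borges  | 9838 
3  | Austen  | 56479
4  | Le Guin | 27074
5  | Austen  | 57709
6  | Tolkien | 50630
7  | Austen  | 43377
8  | Tolkien | 30129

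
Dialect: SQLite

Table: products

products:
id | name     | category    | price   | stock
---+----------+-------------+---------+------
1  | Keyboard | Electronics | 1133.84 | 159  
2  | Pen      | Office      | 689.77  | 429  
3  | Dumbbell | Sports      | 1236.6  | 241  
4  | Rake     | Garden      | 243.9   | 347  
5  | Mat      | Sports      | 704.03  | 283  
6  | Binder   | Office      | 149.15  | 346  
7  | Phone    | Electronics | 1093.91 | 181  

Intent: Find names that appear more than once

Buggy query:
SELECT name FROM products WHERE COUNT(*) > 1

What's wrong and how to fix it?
Bug: COUNT(*) is an aggregate and cannot be used in WHERE

Fix: GROUP BY name, then filter groups with HAVING COUNT(*) > 1

Corrected query:
SELECT name FROM products GROUP BY name HAVING COUNT(*) > 1

Result:
(no rows)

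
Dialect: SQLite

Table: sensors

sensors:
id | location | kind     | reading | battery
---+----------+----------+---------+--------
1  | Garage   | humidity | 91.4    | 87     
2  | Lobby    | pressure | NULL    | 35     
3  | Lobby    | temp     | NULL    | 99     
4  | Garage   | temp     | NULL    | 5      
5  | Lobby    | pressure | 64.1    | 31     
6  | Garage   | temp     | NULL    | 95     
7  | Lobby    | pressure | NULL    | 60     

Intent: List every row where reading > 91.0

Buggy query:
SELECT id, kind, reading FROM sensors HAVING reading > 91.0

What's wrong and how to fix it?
Bug: HAVING filters the output of aggregation, but this query has no GROUP BY and no aggregate functions, so SQLite rejects it (HAVING clause on a non-aggregate query); the condition here is per row

Fix: Replace HAVING with WHERE since the condition applies to individual rows

Corrected query:
SELECT id, kind, reading FROM sensors WHERE reading > 91.0

Result:
id | kind     | reading
---+----------+--------
1  | humidity | 91.4   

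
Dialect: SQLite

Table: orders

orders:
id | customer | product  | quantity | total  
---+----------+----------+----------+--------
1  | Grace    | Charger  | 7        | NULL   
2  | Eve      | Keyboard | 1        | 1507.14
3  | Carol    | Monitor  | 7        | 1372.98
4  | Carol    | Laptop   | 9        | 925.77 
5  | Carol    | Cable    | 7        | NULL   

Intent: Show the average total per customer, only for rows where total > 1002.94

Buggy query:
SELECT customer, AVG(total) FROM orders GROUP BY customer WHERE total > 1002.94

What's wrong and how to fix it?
Bug: WHERE cannot follow GROUP BY

Fix: Move the WHERE clause before GROUP BY

Corrected query:
SELECT customer, AVG(total) FROM orders WHERE total > 1002.94 GROUP BY customer

Result:
customer | AVG(total)
---------+-----------
Carol    | 1372.98   
Eve      | 1507.14   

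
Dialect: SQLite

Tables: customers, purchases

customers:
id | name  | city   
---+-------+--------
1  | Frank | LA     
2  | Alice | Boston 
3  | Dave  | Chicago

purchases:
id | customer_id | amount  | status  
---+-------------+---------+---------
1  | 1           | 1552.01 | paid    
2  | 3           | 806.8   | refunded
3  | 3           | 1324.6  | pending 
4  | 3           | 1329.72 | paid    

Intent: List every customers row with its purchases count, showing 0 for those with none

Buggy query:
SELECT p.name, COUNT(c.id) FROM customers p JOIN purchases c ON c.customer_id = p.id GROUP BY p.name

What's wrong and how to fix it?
Bug: An inner join excludes parents with zero children

Fix: Switch to LEFT JOIN to retain unmatched parent rows

Corrected query:
SELECT p.name, COUNT(c.id) FROM customers p LEFT JOIN purchases c ON c.customer_id = p.id GROUP BY p.name

Result:
name  | COUNT(c.id)
------+------------
Alice | 0          
Dave  | 3          
Frank | 1          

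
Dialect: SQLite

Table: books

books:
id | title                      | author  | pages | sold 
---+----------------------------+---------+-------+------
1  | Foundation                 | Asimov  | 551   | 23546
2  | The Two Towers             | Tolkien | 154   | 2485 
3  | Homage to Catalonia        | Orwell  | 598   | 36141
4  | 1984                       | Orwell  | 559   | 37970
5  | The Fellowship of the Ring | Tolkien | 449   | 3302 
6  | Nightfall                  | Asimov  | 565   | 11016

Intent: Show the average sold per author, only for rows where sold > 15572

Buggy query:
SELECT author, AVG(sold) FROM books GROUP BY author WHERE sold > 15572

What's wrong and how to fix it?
Bug: WHERE cannot follow GROUP BY

Fix: Move the WHERE clause before GROUP BY

Corrected query:
SELECT author, AVG(sold) FROM books WHERE sold > 15572 GROUP BY author

Result:
author | AVG(sold)
-------+----------
Asimov | 23546    
Orwell | 37055.5  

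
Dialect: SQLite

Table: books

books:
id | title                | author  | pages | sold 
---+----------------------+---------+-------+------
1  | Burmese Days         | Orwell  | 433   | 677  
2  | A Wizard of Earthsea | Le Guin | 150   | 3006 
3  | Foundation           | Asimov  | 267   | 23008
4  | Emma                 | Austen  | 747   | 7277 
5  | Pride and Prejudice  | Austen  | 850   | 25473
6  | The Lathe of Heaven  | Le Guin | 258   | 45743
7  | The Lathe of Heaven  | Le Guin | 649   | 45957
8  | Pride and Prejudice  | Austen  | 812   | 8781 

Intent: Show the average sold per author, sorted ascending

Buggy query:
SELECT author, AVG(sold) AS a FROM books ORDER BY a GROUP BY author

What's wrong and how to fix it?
Bug: GROUP BY must precede ORDER BY

Fix: Move ORDER BY to the end, after GROUP BY

Corrected query:
SELECT author, AVG(sold) AS a FROM books GROUP BY author ORDER BY a

Result:
author  | a           
--------+-------------
Orwell  | 677         
Austen  | 13843.666667
Asimov  | 23008       
Le Guin | 31568.666667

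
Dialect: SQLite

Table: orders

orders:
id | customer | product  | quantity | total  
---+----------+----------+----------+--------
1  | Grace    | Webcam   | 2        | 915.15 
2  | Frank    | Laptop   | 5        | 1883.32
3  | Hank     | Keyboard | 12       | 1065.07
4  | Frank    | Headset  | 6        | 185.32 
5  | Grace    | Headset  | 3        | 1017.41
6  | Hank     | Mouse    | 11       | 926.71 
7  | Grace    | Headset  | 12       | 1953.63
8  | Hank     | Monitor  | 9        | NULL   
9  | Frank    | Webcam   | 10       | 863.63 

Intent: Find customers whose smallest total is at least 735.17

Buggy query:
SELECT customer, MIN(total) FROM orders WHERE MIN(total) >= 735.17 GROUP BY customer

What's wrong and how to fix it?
Bug: Aggregates like MIN are computed per group after WHERE runs

Fix: Use HAVING for the per-group MIN condition

Corrected query:
SELECT customer, MIN(total) FROM orders GROUP BY customer HAVING MIN(total) >= 735.17

Result:
customer | MIN(total)
---------+-----------
Grace    | 915.15    
Hank     | 926.71    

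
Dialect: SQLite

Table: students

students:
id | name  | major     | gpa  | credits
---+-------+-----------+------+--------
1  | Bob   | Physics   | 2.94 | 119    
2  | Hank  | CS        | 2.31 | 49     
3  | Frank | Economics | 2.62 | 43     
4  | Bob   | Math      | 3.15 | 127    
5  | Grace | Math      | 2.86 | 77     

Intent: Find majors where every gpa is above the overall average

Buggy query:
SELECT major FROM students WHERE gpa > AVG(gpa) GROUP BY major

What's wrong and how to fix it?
Bug: WHERE evaluates per row before aggregation, so AVG() is unavailable

Fix: Use a subquery for AVG and a HAVING MIN(...) filter so the condition holds for every row in the group

Corrected query:
SELECT major FROM students GROUP BY major HAVING MIN(gpa) > (SELECT AVG(gpa) FROM students)

Result:
major  
-------
Math   
Physics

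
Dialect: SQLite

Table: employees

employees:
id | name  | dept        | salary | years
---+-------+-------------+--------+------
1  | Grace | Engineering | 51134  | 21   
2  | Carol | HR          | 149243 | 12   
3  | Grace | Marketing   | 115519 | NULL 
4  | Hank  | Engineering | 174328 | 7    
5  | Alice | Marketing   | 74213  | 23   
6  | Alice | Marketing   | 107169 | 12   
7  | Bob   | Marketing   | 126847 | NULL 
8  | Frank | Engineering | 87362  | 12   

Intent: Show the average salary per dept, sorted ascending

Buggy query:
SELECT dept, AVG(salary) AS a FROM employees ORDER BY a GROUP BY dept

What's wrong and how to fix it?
Bug: ORDER BY appears before GROUP BY; SQL clause order requires GROUP BY first

Fix: Reorder: SELECT … FROM … GROUP BY … ORDER BY …

Corrected query:
SELECT dept, AVG(salary) AS a FROM employees GROUP BY dept ORDER BY a

Result:
dept        | a            
------------+--------------
Engineering | 104274.666667
Marketing   | 105937       
HR          | 149243       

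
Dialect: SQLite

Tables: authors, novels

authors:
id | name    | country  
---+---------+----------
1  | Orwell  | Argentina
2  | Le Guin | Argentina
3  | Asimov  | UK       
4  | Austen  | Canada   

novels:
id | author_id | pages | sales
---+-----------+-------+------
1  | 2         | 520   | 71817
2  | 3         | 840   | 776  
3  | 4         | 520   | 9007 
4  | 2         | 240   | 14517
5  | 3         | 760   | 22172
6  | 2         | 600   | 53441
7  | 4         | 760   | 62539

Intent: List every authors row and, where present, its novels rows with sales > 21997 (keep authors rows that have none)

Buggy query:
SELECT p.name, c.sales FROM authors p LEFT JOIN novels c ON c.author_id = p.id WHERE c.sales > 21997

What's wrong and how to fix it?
Bug: Filtering c.sales in WHERE discards the NULL rows produced by LEFT JOIN, turning it into an inner join

Fix: Move the right-table condition into the ON clause so unmatched parents are kept

Corrected query:
SELECT p.name, c.sales FROM authors p LEFT JOIN novels c ON c.author_id = p.id AND c.sales > 21997

Result:
name    | sales
--------+------
Orwell  | NULL 
Le Guin | 53441
Le Guin | 71817
Asimov  | 22172
Austen  | 62539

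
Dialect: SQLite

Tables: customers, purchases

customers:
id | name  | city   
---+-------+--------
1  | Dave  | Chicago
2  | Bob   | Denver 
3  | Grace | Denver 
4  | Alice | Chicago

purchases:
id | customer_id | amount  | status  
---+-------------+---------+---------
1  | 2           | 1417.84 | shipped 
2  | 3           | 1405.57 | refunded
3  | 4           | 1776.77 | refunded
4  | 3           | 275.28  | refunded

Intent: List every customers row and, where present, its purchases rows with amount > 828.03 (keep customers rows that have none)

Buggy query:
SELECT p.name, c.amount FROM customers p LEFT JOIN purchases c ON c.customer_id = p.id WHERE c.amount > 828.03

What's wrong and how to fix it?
Bug: A WHERE condition on the right-hand table after LEFT JOIN drops unmatched parents

Fix: Move the right-table condition into the ON clause so unmatched parents are kept

Corrected query:
SELECT p.name, c.amount FROM customers p LEFT JOIN purchases c ON c.customer_id = p.id AND c.amount > 828.03

Result:
name  | amount 
------+--------
Dave  | NULL   
Bob   | 1417.84
Grace | 1405.57
Alice | 1776.77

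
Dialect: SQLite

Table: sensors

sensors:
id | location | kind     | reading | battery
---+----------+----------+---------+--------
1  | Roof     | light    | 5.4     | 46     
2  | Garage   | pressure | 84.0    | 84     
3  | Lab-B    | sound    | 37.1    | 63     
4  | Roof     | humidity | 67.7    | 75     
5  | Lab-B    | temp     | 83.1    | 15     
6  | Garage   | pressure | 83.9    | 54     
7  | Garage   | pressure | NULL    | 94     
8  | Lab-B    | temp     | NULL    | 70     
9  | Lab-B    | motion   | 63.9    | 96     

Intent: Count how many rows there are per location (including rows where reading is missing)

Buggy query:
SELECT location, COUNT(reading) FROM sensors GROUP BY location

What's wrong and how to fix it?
Bug: COUNT(reading) skips NULLs, so groups with missing reading are undercounted

Fix: Replace COUNT(reading) with COUNT(*)

Corrected query:
SELECT location, COUNT(*) FROM sensors GROUP BY location

Result:
location | COUNT(*)
---------+---------
Garage   | 3       
Lab-B    | 4       
Roof     | 2       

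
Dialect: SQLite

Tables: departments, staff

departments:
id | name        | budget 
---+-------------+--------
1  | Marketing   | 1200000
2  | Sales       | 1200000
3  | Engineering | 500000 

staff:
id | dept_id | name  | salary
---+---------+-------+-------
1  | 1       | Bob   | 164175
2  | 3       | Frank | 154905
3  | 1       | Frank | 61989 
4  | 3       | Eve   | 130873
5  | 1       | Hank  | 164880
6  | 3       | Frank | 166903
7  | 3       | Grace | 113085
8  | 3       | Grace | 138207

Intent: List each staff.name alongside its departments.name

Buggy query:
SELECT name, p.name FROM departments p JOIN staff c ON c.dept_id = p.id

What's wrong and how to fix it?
Bug: Both tables have a 'name' column; the unqualified reference is ambiguous

Fix: Qualify the column with its table alias (c.name)

Corrected query:
SELECT c.name, p.name FROM departments p JOIN staff c ON c.dept_id = p.id

Result:
name  | name       
------+------------
Bob   | Marketing  
Frank | Engineering
Frank | Marketing  
Eve   | Engineering
Hank  | Marketing  
Frank | Engineering
Grace | Engineering
Grace | Engineering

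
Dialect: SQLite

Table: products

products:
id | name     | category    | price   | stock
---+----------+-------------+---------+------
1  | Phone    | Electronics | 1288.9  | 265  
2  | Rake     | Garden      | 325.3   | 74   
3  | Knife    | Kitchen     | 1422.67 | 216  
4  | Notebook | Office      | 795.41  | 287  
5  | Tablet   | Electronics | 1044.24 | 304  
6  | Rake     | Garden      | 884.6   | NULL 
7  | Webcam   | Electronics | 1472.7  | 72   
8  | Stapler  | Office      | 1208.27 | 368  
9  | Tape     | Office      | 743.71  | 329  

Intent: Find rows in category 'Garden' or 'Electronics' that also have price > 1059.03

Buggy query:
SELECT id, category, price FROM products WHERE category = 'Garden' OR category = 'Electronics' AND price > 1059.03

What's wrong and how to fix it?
Bug: Without parentheses, AND is evaluated before OR, so the price filter only applies to the 'Electronics' branch

Fix: Add parentheses around the OR so the AND applies to both alternatives

Corrected query:
SELECT id, category, price FROM products WHERE (category = 'Garden' OR category = 'Electronics') AND price > 1059.03

Result:
id | category    | price 
---+-------------+-------
1  | Electronics | 1288.9
7  | Electronics | 1472.7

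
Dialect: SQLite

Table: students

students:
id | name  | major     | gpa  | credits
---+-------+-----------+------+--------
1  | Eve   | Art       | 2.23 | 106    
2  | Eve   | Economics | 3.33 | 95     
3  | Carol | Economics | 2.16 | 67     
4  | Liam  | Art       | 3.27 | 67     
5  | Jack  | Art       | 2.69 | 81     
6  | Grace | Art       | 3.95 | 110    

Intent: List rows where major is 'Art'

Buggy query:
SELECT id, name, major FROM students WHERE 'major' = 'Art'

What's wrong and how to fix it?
Bug: 'major' in single quotes is a string literal, not the column; the comparison is literal-vs-literal and never true

Fix: Remove the quotes around the column name (or use double quotes for an identifier)

Corrected query:
SELECT id, name, major FROM students WHERE major = 'Art'

Result:
id | name  | major
---+-------+------
1  | Eve   | Art  
4  | Liam  | Art  
5  | Jack  | Art  
6  | Grace | Art  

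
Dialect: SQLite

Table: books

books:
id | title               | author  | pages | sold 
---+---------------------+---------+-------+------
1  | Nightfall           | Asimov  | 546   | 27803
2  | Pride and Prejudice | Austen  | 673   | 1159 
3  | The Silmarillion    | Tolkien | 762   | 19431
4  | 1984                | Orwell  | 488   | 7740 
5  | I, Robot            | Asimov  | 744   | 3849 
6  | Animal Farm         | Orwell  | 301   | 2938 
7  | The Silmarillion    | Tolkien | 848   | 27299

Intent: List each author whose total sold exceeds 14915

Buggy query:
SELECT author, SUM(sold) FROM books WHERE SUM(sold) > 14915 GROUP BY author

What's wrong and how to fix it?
Bug: Aggregate functions cannot appear in a WHERE clause

Fix: Move the aggregate condition to a HAVING clause

Corrected query:
SELECT author, SUM(sold) FROM books GROUP BY author HAVING SUM(sold) > 14915

Result:
author  | SUM(sold)
--------+----------
Asimov  | 31652    
Tolkien | 46730    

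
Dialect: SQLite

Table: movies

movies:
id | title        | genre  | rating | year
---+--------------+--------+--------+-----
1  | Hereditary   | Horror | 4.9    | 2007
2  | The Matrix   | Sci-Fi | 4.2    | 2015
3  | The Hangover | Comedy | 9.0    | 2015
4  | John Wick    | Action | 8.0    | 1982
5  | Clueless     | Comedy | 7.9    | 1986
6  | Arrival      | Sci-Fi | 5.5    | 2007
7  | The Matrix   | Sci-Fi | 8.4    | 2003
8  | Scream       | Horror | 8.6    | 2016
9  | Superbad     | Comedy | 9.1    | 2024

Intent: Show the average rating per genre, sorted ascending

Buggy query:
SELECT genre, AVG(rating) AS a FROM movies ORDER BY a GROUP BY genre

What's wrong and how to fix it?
Bug: ORDER BY appears before GROUP BY; SQL clause order requires GROUP BY first

Fix: Move ORDER BY to the end, after GROUP BY

Corrected query:
SELECT genre, AVG(rating) AS a FROM movies GROUP BY genre ORDER BY a

Result:
genre  | a       
-------+---------
Sci-Fi | 6.033333
Horror | 6.75    
Action | 8       
Comedy | 8.666667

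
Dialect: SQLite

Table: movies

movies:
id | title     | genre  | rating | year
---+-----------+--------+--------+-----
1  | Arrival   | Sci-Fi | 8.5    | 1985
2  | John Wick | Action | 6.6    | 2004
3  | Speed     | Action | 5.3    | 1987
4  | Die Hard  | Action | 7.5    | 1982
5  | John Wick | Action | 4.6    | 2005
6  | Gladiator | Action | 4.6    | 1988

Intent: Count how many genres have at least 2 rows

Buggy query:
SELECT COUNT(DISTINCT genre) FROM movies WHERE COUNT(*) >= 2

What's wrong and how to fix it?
Bug: COUNT(*) cannot appear in WHERE; the per-group count doesn't exist yet

Fix: Group first with HAVING COUNT(*) >= 2, then COUNT the resulting groups

Corrected query:
SELECT COUNT(*) FROM (SELECT genre FROM movies GROUP BY genre HAVING COUNT(*) >= 2)

Result:
COUNT(*)
--------
1       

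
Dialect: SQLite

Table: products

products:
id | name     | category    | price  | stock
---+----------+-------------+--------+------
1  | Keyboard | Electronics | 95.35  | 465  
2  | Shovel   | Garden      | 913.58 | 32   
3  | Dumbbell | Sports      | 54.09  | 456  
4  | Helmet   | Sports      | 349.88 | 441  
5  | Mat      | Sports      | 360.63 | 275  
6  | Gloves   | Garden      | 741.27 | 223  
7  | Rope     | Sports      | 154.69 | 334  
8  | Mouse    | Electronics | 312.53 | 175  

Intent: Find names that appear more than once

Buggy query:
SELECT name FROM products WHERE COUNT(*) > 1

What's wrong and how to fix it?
Bug: COUNT(*) is an aggregate and cannot be used in WHERE

Fix: GROUP BY name, then filter groups with HAVING COUNT(*) > 1

Corrected query:
SELECT name FROM products GROUP BY name HAVING COUNT(*) > 1

Result:
(no rows)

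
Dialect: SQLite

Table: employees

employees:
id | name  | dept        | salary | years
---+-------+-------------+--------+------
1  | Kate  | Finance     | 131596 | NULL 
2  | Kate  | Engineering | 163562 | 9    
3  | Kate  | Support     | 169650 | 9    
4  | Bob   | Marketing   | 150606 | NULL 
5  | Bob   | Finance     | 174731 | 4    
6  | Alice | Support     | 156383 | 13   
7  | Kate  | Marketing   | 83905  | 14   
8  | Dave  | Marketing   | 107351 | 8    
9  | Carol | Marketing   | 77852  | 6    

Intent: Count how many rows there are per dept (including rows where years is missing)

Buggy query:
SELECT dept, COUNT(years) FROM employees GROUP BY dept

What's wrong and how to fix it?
Bug: COUNT(column) counts non-NULL values only; rows with NULL years aren't counted

Fix: Replace COUNT(years) with COUNT(*)

Corrected query:
SELECT dept, COUNT(*) FROM employees GROUP BY dept

Result:
dept        | COUNT(*)
------------+---------
Engineering | 1       
Finance     | 2       
Marketing   | 4       
Support     | 2       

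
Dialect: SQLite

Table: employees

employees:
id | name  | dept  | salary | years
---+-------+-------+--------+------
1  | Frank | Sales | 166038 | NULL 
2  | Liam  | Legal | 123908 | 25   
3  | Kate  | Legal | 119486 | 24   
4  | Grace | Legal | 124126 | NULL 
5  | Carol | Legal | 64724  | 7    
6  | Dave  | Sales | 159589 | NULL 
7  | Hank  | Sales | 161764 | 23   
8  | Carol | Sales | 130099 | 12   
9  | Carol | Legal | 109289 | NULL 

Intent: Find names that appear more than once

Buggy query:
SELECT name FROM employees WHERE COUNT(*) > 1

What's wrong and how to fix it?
Bug: WHERE can't reference COUNT(*); aggregates are computed after WHERE

Fix: GROUP BY name, then filter groups with HAVING COUNT(*) > 1

Corrected query:
SELECT name FROM employees GROUP BY name HAVING COUNT(*) > 1

Result:
name 
-----
Carol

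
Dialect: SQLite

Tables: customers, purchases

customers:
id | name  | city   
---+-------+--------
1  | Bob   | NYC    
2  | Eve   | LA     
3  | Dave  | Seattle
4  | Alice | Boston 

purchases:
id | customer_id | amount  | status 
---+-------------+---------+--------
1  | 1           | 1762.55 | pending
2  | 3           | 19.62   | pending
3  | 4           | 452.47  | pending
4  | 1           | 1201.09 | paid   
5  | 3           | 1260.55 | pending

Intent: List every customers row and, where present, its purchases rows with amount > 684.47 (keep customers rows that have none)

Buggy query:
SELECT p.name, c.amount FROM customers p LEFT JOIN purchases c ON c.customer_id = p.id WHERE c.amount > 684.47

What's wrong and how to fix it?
Bug: A WHERE condition on the right-hand table after LEFT JOIN drops unmatched parents

Fix: Move the right-table condition into the ON clause so unmatched parents are kept

Corrected query:
SELECT p.name, c.amount FROM customers p LEFT JOIN purchases c ON c.customer_id = p.id AND c.amount > 684.47

Result:
name  | amount 
------+--------
Bob   | 1201.09
Bob   | 1762.55
Eve   | NULL   
Dave  | 1260.55
Alice | NULL   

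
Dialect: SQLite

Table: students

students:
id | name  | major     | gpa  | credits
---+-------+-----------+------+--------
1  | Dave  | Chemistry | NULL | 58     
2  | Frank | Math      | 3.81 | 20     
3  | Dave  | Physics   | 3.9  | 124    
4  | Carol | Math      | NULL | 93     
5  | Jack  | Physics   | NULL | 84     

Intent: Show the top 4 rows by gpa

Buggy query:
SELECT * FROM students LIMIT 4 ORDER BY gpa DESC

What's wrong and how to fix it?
Bug: LIMIT must come after ORDER BY

Fix: Sort with ORDER BY, then apply LIMIT

Corrected query:
SELECT * FROM students ORDER BY gpa DESC LIMIT 4

Result:
id | name  | major     | gpa  | credits
---+-------+-----------+------+--------
3  | Dave  | Physics   | 3.9  | 124    
2  | Frank | Math      | 3.81 | 20     
1  | Dave  | Chemistry | NULL | 58     
4  | Carol | Math      | NULL | 93     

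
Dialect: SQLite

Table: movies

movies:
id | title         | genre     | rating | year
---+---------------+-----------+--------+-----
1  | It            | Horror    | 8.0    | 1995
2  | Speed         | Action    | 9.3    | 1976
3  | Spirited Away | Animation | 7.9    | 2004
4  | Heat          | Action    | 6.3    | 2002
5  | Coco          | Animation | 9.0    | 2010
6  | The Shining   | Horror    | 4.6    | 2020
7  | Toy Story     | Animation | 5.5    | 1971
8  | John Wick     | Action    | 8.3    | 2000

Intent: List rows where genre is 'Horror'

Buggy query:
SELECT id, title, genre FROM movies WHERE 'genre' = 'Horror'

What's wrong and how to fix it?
Bug: 'genre' in single quotes is a string literal, not the column; the comparison is literal-vs-literal and never true

Fix: Reference the column as genre without single quotes

Corrected query:
SELECT id, title, genre FROM movies WHERE genre = 'Horror'

Result:
id | title       | genre 
---+-------------+-------
1  | It          | Horror
6  | The Shining | Horror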